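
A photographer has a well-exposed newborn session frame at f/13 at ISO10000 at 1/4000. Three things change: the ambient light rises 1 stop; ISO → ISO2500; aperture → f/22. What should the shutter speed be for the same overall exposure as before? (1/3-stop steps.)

1/640s

Scene light: 1 stop brighter.
ISO: 10000 → 8000 → 6400 → 5000 → 4000 → 3200 → 2500 — 2 stops lower (darker).
Aperture: f/13 → f/14 → f/16 → f/18 → f/20 → f/22 — 1 2/3 stops stopped down (darker).
Net so far: 2 2/3 stops darker. Shutter speed: 1/4000 → 1/3200 → 1/2500 → 1/2000 → 1/1600 → 1/1250 → 1/1000 → 1/800 → 1/640.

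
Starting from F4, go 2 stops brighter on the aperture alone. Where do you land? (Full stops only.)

Aperture: f/4 → f/2.8 → f/2 — 2 stops opened up (brighter).

f/2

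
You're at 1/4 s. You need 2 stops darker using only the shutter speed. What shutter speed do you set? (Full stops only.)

1/15s

Shutter speed: 1/4 → 1/8 → 1/15 — 2 stops faster (darker).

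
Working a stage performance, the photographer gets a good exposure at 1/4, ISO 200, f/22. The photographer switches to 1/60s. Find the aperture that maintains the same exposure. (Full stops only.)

Shutter speed: 1/4 → 1/8 → 1/15 → 1/30 → 1/60 — 4 stops faster (darker).
Need 4 stops brighter from the aperture: f/22 → f/16 → f/11 → f/8 → f/5.6.

f/5.6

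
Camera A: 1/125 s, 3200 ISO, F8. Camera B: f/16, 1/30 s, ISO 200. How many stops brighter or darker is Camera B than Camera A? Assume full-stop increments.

Aperture: f/8 → f/11 → f/16 — 2 stops stopped down (darker).
Shutter speed: 1/125 → 1/60 → 1/30 — 2 stops slower (brighter).
ISO: 3200 → 1600 → 800 → 400 → 200 — 4 stops lower (darker).
Net: −2 +2 −4 = −4 stops.

4 stops darker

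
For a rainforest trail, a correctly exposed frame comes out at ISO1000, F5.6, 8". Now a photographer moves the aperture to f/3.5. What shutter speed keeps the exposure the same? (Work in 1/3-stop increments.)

Aperture: f/5.6 → f/5 → f/4.5 → f/4 → f/3.5 — 1 1/3 stops larger aperture (brighter).
Need 1 1/3 stops darker from the shutter speed: 8 → 6 → 5 → 4 → 3.2.

3.2 s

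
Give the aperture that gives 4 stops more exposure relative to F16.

Aperture: f/16 → f/11 → f/8 → f/5.6 → f/4 — 4 stops wider (brighter).

f/4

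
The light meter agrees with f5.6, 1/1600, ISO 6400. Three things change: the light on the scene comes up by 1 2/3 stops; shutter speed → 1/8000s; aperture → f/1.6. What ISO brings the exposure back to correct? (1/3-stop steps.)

Scene light: 1 2/3 stops brighter.
Shutter speed: 1/1600 → 1/2000 → 1/2500 → 1/3200 → 1/4000 → 1/5000 → 1/6400 → 1/8000 — 2 1/3 stops faster (darker).
Aperture: f/5.6 → f/5 → f/4.5 → f/4 → f/3.5 → f/3.2 → f/2.8 → f/2.5 → f/2.2 → f/2 → f/1.8 → f/1.6 — 3 2/3 stops opened up (brighter).
Net so far: 3 stops brighter. ISO: 6400 → 5000 → 4000 → 3200 → 2500 → 2000 → 1600 → 1250 → 1000 → 800.

ISO 800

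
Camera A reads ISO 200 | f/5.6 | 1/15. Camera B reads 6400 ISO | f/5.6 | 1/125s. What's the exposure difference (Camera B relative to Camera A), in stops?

Aperture: unchanged.
Shutter speed: 1/15 → 1/30 → 1/60 → 1/125 — 3 stops faster (darker).
ISO: 200 → 400 → 800 → 1600 → 3200 → 6400 — 5 stops raised (brighter).
Net: −3 +5 = +2 stops.

2 stops brighter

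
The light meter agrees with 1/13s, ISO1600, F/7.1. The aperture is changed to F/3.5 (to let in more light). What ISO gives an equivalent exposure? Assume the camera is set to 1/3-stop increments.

Aperture: f/7.1 → f/6.3 → f/5.6 → f/5 → f/4.5 → f/4 → f/3.5 — 2 stops larger aperture (brighter).
Need 2 stops darker from the ISO: 1600 → 1250 → 1000 → 800 → 640 → 500 → 400.

ISO 400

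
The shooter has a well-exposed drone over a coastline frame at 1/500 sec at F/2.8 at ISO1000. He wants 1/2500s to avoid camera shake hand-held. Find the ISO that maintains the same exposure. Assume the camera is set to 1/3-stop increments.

ISO 5000

Shutter speed: 1/500 → 1/640 → 1/800 → 1/1000 → 1/1250 → 1/1600 → 1/2000 → 1/2500 — 2 1/3 stops faster (darker).
Need 2 1/3 stops brighter from the ISO: 1000 → 1250 → 1600 → 2000 → 2500 → 3200 → 4000 → 5000.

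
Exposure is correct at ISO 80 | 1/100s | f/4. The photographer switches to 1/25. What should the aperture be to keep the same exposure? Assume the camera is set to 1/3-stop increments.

f/8

Shutter speed: 1/100 → 1/80 → 1/60 → 1/50 → 1/40 → 1/30 → 1/25 — 2 stops slower (brighter).
Need 2 stops darker from the aperture: f/4 → f/4.5 → f/5 → f/5.6 → f/6.3 → f/7.1 → f/8.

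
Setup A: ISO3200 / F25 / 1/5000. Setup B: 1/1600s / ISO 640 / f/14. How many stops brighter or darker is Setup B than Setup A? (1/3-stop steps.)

1 stop brighter

Aperture: f/25 → f/22 → f/20 → f/18 → f/16 → f/14 — 1 2/3 stops larger aperture (brighter).
Shutter speed: 1/5000 → 1/4000 → 1/3200 → 1/2500 → 1/2000 → 1/1600 — 1 2/3 stops longer (brighter).
ISO: 3200 → 2500 → 2000 → 1600 → 1250 → 1000 → 800 → 640 — 2 1/3 stops dropped (darker).
Net: +1 2/3 +1 2/3 −2 1/3 = +1 stop.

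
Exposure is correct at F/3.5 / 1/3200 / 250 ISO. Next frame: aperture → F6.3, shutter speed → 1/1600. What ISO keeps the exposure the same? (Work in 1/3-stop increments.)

ISO 400

Aperture: f/3.5 → f/4 → f/4.5 → f/5 → f/5.6 → f/6.3 — 1 2/3 stops smaller aperture (darker).
Shutter speed: 1/3200 → 1/2500 → 1/2000 → 1/1600 — 1 stop longer (brighter).
Net change so far: 2/3 stop darker. Offset with the ISO: 250 → 320 → 400.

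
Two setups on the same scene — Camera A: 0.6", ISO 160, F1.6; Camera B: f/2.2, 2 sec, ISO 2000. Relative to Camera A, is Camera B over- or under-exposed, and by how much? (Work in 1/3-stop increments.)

4 1/3 stops brighter

Aperture: f/1.6 → f/1.8 → f/2 → f/2.2 — 1 stop smaller aperture (darker).
Shutter speed: 0.6 → 0.8 → 1 → 1.3 → 1.6 → 2 — 1 2/3 stops slower (brighter).
ISO: 160 → 200 → 250 → 320 → 400 → 500 → 640 → 800 → 1000 → 1250 → 1600 → 2000 — 3 2/3 stops raised (brighter).
Net: −1 +1 2/3 +3 2/3 = +4 1/3 stops.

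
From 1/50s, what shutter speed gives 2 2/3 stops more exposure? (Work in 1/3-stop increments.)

Shutter speed: 1/50 → 1/40 → 1/30 → 1/25 → 1/20 → 1/15 → 1/13 → 1/10 → 1/8 — 2 2/3 stops longer (brighter).

1/8s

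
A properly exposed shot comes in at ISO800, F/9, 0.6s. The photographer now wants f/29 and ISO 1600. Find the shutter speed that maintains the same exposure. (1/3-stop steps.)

3.2 s

Aperture: f/9 → f/10 → f/11 → f/13 → f/14 → f/16 → f/18 → f/20 → f/22 → f/25 → f/29 — 3 1/3 stops stopped down (darker).
ISO: 800 → 1000 → 1250 → 1600 — 1 stop raised (brighter).
Net change so far: 2 1/3 stops darker. Offset with the shutter speed: 0.6 → 0.8 → 1 → 1.3 → 1.6 → 2 → 2.5 → 3.2.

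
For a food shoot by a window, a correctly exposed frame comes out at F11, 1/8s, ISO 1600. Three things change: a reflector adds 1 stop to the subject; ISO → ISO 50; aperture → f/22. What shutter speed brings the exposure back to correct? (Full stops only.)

8 s

Scene light: 1 stop brighter.
ISO: 1600 → 800 → 400 → 200 → 100 → 50 — 5 stops lower (darker).
Aperture: f/11 → f/16 → f/22 — 2 stops narrower (darker).
Net so far: 6 stops darker. Shutter speed: 1/8 → 1/4 → 1/2 → 1 → 2 → 4 → 8.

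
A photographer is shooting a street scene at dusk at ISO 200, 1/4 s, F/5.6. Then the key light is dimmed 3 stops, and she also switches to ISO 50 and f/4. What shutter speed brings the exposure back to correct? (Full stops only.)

Scene light: 3 stops darker.
ISO: 200 → 100 → 50 — 2 stops dropped (darker).
Aperture: f/5.6 → f/4 — 1 stop opened up (brighter).
Net so far: 4 stops darker. Shutter speed: 1/4 → 1/2 → 1 → 2 → 4.

4 s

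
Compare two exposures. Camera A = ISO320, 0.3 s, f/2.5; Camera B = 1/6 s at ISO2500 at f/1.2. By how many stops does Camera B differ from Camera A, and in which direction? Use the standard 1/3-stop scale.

Aperture: f/2.5 → f/2.2 → f/2 → f/1.8 → f/1.6 → f/1.4 → f/1.2 — 2 stops larger aperture (brighter).
Shutter speed: 0.3 → 1/4 → 1/5 → 1/6 — 1 stop shorter (darker).
ISO: 320 → 400 → 500 → 640 → 800 → 1000 → 1250 → 1600 → 2000 → 2500 — 3 stops raised (brighter).
Net: +2 −1 +3 = +4 stops.

4 stops brighter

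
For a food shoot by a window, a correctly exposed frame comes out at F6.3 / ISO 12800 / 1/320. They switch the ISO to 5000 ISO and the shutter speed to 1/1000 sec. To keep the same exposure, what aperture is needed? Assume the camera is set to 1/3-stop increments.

f/2.2

ISO: 12800 → 10000 → 8000 → 6400 → 5000 — 1 1/3 stops lower (darker).
Shutter speed: 1/320 → 1/400 → 1/500 → 1/640 → 1/800 → 1/1000 — 1 2/3 stops faster (darker).
Net change so far: 3 stops darker. Offset with the aperture: f/6.3 → f/5.6 → f/5 → f/4.5 → f/4 → f/3.5 → f/3.2 → f/2.8 → f/2.5 → f/2.2.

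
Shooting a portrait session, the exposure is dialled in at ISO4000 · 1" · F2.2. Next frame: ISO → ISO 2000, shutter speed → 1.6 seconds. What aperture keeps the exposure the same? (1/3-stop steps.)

ISO: 4000 → 3200 → 2500 → 2000 — 1 stop lower (darker).
Shutter speed: 1 → 1.3 → 1.6 — 2/3 stop longer (brighter).
Net change so far: 1/3 stop darker. Offset with the aperture: f/2.2 → f/2.

f/2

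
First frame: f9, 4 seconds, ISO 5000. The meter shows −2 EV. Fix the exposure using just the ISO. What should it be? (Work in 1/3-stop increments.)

ISO 20000

Underexposed by 2 stops → need 2 stops brighter.
ISO: 5000 → 6400 → 8000 → 10000 → 12800 → 16000 → 20000.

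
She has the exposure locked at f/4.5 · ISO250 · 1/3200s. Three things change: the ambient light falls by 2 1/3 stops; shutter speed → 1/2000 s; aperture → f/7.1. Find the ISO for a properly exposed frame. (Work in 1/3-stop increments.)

ISO 2000

Scene light: 2 1/3 stops darker.
Shutter speed: 1/3200 → 1/2500 → 1/2000 — 2/3 stop slower (brighter).
Aperture: f/4.5 → f/5 → f/5.6 → f/6.3 → f/7.1 — 1 1/3 stops narrower (darker).
Net so far: 3 stops darker. ISO: 250 → 320 → 400 → 500 → 640 → 800 → 1000 → 1250 → 1600 → 2000.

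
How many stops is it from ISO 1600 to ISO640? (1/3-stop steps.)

1 1/3 stops

1600 → 1250 → 1000 → 800 → 640 — count the steps: 4 third-stops = 1 1/3 stops.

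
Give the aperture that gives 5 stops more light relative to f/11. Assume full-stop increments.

f/2

Aperture: f/11 → f/8 → f/5.6 → f/4 → f/2.8 → f/2 — 5 stops larger aperture (brighter).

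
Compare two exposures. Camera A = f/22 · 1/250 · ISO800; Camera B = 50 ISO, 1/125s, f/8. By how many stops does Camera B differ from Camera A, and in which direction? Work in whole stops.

same exposure (0 stops)

Aperture: f/22 → f/16 → f/11 → f/8 — 3 stops wider (brighter).
Shutter speed: 1/250 → 1/125 — 1 stop longer (brighter).
ISO: 800 → 400 → 200 → 100 → 50 — 4 stops dropped (darker).
Net: +3 +1 −4 = 0 stops.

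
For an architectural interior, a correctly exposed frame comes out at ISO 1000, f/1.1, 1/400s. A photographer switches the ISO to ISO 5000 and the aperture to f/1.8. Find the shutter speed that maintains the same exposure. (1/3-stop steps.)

ISO: 1000 → 1250 → 1600 → 2000 → 2500 → 3200 → 4000 → 5000 — 2 1/3 stops higher (brighter).
Aperture: f/1.1 → f/1.2 → f/1.4 → f/1.6 → f/1.8 — 1 1/3 stops smaller aperture (darker).
Net change so far: 1 stop brighter. Offset with the shutter speed: 1/400 → 1/500 → 1/640 → 1/800.

1/800s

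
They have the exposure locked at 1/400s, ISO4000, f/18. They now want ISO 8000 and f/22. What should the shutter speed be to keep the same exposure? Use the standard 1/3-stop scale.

1/500s

ISO: 4000 → 5000 → 6400 → 8000 — 1 stop higher (brighter).
Aperture: f/18 → f/20 → f/22 — 2/3 stop stopped down (darker).
Net change so far: 1/3 stop brighter. Offset with the shutter speed: 1/400 → 1/500.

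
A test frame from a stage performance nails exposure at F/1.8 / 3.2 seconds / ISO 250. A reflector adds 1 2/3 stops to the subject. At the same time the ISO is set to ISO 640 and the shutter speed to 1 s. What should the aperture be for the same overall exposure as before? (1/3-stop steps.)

Scene light: 1 2/3 stops brighter.
ISO: 250 → 320 → 400 → 500 → 640 — 1 1/3 stops higher (brighter).
Shutter speed: 3.2 → 2.5 → 2 → 1.6 → 1.3 → 1 — 1 2/3 stops faster (darker).
Net so far: 1 1/3 stops brighter. Aperture: f/1.8 → f/2 → f/2.2 → f/2.5 → f/2.8.

f/2.8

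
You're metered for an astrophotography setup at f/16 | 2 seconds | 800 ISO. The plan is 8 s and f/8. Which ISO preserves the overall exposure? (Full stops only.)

Shutter speed: 2 → 4 → 8 — 2 stops longer (brighter).
Aperture: f/16 → f/11 → f/8 — 2 stops larger aperture (brighter).
Net change so far: 4 stops brighter. Offset with the ISO: 800 → 400 → 200 → 100 → 50.

ISO 50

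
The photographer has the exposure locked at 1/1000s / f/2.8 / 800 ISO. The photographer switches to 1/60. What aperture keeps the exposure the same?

f/11

Shutter speed: 1/1000 → 1/500 → 1/250 → 1/125 → 1/60 — 4 stops longer (brighter).
Need 4 stops darker from the aperture: f/2.8 → f/4 → f/5.6 → f/8 → f/11.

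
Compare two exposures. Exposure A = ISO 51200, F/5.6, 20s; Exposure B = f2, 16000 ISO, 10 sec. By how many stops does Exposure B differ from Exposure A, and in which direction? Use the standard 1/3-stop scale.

1/3 stop brighter

Aperture: f/5.6 → f/5 → f/4.5 → f/4 → f/3.5 → f/3.2 → f/2.8 → f/2.5 → f/2.2 → f/2 — 3 stops opened up (brighter).
Shutter speed: 20 → 15 → 13 → 10 — 1 stop shorter (darker).
ISO: 51200 → 40000 → 32000 → 25600 → 20000 → 16000 — 1 2/3 stops lower (darker).
Net: +3 −1 −1 2/3 = +1/3 stops.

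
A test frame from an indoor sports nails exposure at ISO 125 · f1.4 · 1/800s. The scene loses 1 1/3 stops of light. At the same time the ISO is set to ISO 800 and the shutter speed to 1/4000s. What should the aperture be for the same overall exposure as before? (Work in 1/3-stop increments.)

f/1.0

Scene light: 1 1/3 stops darker.
ISO: 125 → 160 → 200 → 250 → 320 → 400 → 500 → 640 → 800 — 2 2/3 stops higher (brighter).
Shutter speed: 1/800 → 1/1000 → 1/1250 → 1/1600 → 1/2000 → 1/2500 → 1/3200 → 1/4000 — 2 1/3 stops faster (darker).
Net so far: 1 stop darker. Aperture: f/1.4 → f/1.2 → f/1.1 → f/1.0.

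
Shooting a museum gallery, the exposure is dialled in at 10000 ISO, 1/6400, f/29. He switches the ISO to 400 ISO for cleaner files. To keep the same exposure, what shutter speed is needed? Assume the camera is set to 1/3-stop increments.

ISO: 10000 → 8000 → 6400 → 5000 → 4000 → 3200 → 2500 → 2000 → 1600 → 1250 → 1000 → 800 → 640 → 500 → 400 — 4 2/3 stops lower (darker).
Need 4 2/3 stops brighter from the shutter speed: 1/6400 → 1/5000 → 1/4000 → 1/3200 → 1/2500 → 1/2000 → 1/1600 → 1/1250 → 1/1000 → 1/800 → 1/640 → 1/500 → 1/400 → 1/320 → 1/250.

1/250s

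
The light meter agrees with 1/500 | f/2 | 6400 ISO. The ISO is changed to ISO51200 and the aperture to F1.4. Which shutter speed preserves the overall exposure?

1/8000s

ISO: 6400 → 12800 → 25600 → 51200 — 3 stops higher (brighter).
Aperture: f/2 → f/1.4 — 1 stop opened up (brighter).
Net change so far: 4 stops brighter. Offset with the shutter speed: 1/500 → 1/1000 → 1/2000 → 1/4000 → 1/8000.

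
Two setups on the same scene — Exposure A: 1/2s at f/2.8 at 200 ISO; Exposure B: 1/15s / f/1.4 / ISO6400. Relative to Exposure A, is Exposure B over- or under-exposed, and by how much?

4 stops brighter

Aperture: f/2.8 → f/2 → f/1.4 — 2 stops opened up (brighter).
Shutter speed: 1/2 → 1/4 → 1/8 → 1/15 — 3 stops faster (darker).
ISO: 200 → 400 → 800 → 1600 → 3200 → 6400 — 5 stops higher (brighter).
Net: +2 −3 +5 = +4 stops.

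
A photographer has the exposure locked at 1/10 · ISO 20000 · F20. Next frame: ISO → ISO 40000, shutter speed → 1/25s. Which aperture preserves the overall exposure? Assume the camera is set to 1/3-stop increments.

f/18

ISO: 20000 → 25600 → 32000 → 40000 — 1 stop raised (brighter).
Shutter speed: 1/10 → 1/13 → 1/15 → 1/20 → 1/25 — 1 1/3 stops faster (darker).
Net change so far: 1/3 stop darker. Offset with the aperture: f/20 → f/18.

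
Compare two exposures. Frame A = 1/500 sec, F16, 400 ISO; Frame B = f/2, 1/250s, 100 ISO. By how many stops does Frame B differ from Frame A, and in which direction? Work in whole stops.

Aperture: f/16 → f/11 → f/8 → f/5.6 → f/4 → f/2.8 → f/2 — 6 stops larger aperture (brighter).
Shutter speed: 1/500 → 1/250 — 1 stop slower (brighter).
ISO: 400 → 200 → 100 — 2 stops dropped (darker).
Net: +6 +1 −2 = +5 stops.

5 stops brighter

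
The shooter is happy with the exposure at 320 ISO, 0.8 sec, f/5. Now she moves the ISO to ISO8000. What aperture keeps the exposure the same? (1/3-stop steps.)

f/25

ISO: 320 → 400 → 500 → 640 → 800 → 1000 → 1250 → 1600 → 2000 → 2500 → 3200 → 4000 → 5000 → 6400 → 8000 — 4 2/3 stops raised (brighter).
Need 4 2/3 stops darker from the aperture: f/5 → f/5.6 → f/6.3 → f/7.1 → f/8 → f/9 → f/10 → f/11 → f/13 → f/14 → f/16 → f/18 → f/20 → f/22 → f/25.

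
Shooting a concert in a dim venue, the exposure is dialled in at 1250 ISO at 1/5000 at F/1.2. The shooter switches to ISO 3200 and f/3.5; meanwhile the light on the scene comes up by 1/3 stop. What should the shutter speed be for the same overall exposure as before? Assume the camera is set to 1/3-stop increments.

1/2000s

Scene light: 1/3 stop brighter.
ISO: 1250 → 1600 → 2000 → 2500 → 3200 — 1 1/3 stops higher (brighter).
Aperture: f/1.2 → f/1.4 → f/1.6 → f/1.8 → f/2 → f/2.2 → f/2.5 → f/2.8 → f/3.2 → f/3.5 — 3 stops narrower (darker).
Net so far: 1 1/3 stops darker. Shutter speed: 1/5000 → 1/4000 → 1/3200 → 1/2500 → 1/2000.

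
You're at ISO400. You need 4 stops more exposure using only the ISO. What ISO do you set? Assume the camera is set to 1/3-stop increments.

ISO: 400 → 500 → 640 → 800 → 1000 → 1250 → 1600 → 2000 → 2500 → 3200 → 4000 → 5000 → 6400 — 4 stops raised (brighter).

ISO 6400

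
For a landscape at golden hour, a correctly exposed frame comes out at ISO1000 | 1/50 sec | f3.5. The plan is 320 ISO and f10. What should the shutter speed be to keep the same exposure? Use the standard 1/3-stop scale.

ISO: 1000 → 800 → 640 → 500 → 400 → 320 — 1 2/3 stops dropped (darker).
Aperture: f/3.5 → f/4 → f/4.5 → f/5 → f/5.6 → f/6.3 → f/7.1 → f/8 → f/9 → f/10 — 3 stops narrower (darker).
Net change so far: 4 2/3 stops darker. Offset with the shutter speed: 1/50 → 1/40 → 1/30 → 1/25 → 1/20 → 1/15 → 1/13 → 1/10 → 1/8 → 1/6 → 1/5 → 1/4 → 0.3 → 0.4 → 0.5.

0.5 s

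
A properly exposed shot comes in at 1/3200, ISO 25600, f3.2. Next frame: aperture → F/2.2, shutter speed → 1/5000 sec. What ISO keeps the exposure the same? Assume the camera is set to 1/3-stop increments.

ISO 20000

Aperture: f/3.2 → f/2.8 → f/2.5 → f/2.2 — 1 stop opened up (brighter).
Shutter speed: 1/3200 → 1/4000 → 1/5000 — 2/3 stop faster (darker).
Net change so far: 1/3 stop brighter. Offset with the ISO: 25600 → 20000.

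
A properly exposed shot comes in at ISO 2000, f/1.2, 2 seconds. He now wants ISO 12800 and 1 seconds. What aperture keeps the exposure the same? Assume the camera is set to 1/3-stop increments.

f/2.2

ISO: 2000 → 2500 → 3200 → 4000 → 5000 → 6400 → 8000 → 10000 → 12800 — 2 2/3 stops higher (brighter).
Shutter speed: 2 → 1.6 → 1.3 → 1 — 1 stop faster (darker).
Net change so far: 1 2/3 stops brighter. Offset with the aperture: f/1.2 → f/1.4 → f/1.6 → f/1.8 → f/2 → f/2.2.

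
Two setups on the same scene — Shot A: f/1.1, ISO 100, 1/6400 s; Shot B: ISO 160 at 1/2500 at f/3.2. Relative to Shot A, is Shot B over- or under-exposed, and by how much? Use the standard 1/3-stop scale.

Aperture: f/1.1 → f/1.2 → f/1.4 → f/1.6 → f/1.8 → f/2 → f/2.2 → f/2.5 → f/2.8 → f/3.2 — 3 stops smaller aperture (darker).
Shutter speed: 1/6400 → 1/5000 → 1/4000 → 1/3200 → 1/2500 — 1 1/3 stops slower (brighter).
ISO: 100 → 125 → 160 — 2/3 stop higher (brighter).
Net: −3 +1 1/3 +2/3 = −1 stop.

1 stop darker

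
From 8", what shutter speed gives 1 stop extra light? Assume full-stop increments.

Shutter speed: 8 → 15 — 1 stop slower (brighter).

15 s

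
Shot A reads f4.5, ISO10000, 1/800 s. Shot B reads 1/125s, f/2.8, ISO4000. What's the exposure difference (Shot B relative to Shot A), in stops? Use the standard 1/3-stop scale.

Aperture: f/4.5 → f/4 → f/3.5 → f/3.2 → f/2.8 — 1 1/3 stops larger aperture (brighter).
Shutter speed: 1/800 → 1/640 → 1/500 → 1/400 → 1/320 → 1/250 → 1/200 → 1/160 → 1/125 — 2 2/3 stops longer (brighter).
ISO: 10000 → 8000 → 6400 → 5000 → 4000 — 1 1/3 stops lower (darker).
Net: +1 1/3 +2 2/3 −1 1/3 = +2 2/3 stops.

2 2/3 stops brighter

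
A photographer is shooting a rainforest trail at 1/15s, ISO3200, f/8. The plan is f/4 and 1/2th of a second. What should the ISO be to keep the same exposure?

ISO 100

Aperture: f/8 → f/5.6 → f/4 — 2 stops larger aperture (brighter).
Shutter speed: 1/15 → 1/8 → 1/4 → 1/2 — 3 stops slower (brighter).
Net change so far: 5 stops brighter. Offset with the ISO: 3200 → 1600 → 800 → 400 → 200 → 100.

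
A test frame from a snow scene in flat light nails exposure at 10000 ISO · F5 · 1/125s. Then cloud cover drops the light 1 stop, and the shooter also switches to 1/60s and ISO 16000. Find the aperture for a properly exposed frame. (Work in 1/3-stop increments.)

Scene light: 1 stop darker.
Shutter speed: 1/125 → 1/100 → 1/80 → 1/60 — 1 stop slower (brighter).
ISO: 10000 → 12800 → 16000 — 2/3 stop higher (brighter).
Net so far: 2/3 stop brighter. Aperture: f/5 → f/5.6 → f/6.3.

f/6.3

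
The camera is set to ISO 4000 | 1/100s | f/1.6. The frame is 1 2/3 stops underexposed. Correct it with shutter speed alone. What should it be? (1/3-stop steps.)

1/30s

Underexposed by 1 2/3 stops → need 1 2/3 stops brighter.
Shutter speed: 1/100 → 1/80 → 1/60 → 1/50 → 1/40 → 1/30.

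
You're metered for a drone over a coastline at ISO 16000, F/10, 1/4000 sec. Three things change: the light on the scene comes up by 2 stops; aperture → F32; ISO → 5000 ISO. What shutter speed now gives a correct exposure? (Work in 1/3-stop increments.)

1/500s

Scene light: 2 stops brighter.
Aperture: f/10 → f/11 → f/13 → f/14 → f/16 → f/18 → f/20 → f/22 → f/25 → f/29 → f/32 — 3 1/3 stops narrower (darker).
ISO: 16000 → 12800 → 10000 → 8000 → 6400 → 5000 — 1 2/3 stops lower (darker).
Net so far: 3 stops darker. Shutter speed: 1/4000 → 1/3200 → 1/2500 → 1/2000 → 1/1600 → 1/1250 → 1/1000 → 1/800 → 1/640 → 1/500.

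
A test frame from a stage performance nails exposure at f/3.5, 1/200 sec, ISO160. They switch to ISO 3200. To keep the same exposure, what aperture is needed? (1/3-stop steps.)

f/16

ISO: 160 → 200 → 250 → 320 → 400 → 500 → 640 → 800 → 1000 → 1250 → 1600 → 2000 → 2500 → 3200 — 4 1/3 stops higher (brighter).
Need 4 1/3 stops darker from the aperture: f/3.5 → f/4 → f/4.5 → f/5 → f/5.6 → f/6.3 → f/7.1 → f/8 → f/9 → f/10 → f/11 → f/13 → f/14 → f/16.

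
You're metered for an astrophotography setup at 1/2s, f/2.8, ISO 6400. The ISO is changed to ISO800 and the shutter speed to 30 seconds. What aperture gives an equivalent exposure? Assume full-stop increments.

ISO: 6400 → 3200 → 1600 → 800 — 3 stops lower (darker).
Shutter speed: 1/2 → 1 → 2 → 4 → 8 → 15 → 30 — 6 stops slower (brighter).
Net change so far: 3 stops brighter. Offset with the aperture: f/2.8 → f/4 → f/5.6 → f/8.

f/8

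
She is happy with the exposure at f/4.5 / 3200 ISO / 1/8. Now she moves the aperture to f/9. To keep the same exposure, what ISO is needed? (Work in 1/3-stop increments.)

ISO 12800

Aperture: f/4.5 → f/5 → f/5.6 → f/6.3 → f/7.1 → f/8 → f/9 — 2 stops narrower (darker).
Need 2 stops brighter from the ISO: 3200 → 4000 → 5000 → 6400 → 8000 → 10000 → 12800.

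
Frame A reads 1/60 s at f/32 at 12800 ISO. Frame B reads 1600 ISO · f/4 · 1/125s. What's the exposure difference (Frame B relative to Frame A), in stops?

Aperture: f/32 → f/22 → f/16 → f/11 → f/8 → f/5.6 → f/4 — 6 stops wider (brighter).
Shutter speed: 1/60 → 1/125 — 1 stop shorter (darker).
ISO: 12800 → 6400 → 3200 → 1600 — 3 stops lower (darker).
Net: +6 −1 −3 = +2 stops.

2 stops brighter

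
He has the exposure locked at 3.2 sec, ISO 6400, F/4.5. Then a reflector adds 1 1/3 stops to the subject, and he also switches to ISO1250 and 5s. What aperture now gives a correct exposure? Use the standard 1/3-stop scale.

f/4

Scene light: 1 1/3 stops brighter.
ISO: 6400 → 5000 → 4000 → 3200 → 2500 → 2000 → 1600 → 1250 — 2 1/3 stops lower (darker).
Shutter speed: 3.2 → 4 → 5 — 2/3 stop slower (brighter).
Net so far: 1/3 stop darker. Aperture: f/4.5 → f/4.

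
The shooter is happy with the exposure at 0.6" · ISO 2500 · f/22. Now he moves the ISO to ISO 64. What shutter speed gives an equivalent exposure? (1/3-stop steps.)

ISO: 2500 → 2000 → 1600 → 1250 → 1000 → 800 → 640 → 500 → 400 → 320 → 250 → 200 → 160 → 125 → 100 → 80 → 64 — 5 1/3 stops dropped (darker).
Need 5 1/3 stops brighter from the shutter speed: 0.6 → 0.8 → 1 → 1.3 → 1.6 → 2 → 2.5 → 3.2 → 4 → 5 → 6 → 8 → 10 → 13 → 15 → 20 → 25.

25 s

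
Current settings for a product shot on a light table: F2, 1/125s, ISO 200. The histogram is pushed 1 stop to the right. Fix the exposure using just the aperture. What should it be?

f/2.8

Overexposed by 1 stop → need 1 stop darker.
Aperture: f/2 → f/2.8.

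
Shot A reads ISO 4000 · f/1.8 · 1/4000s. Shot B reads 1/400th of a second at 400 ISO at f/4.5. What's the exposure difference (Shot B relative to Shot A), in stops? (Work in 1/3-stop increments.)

2 2/3 stops darker

Aperture: f/1.8 → f/2 → f/2.2 → f/2.5 → f/2.8 → f/3.2 → f/3.5 → f/4 → f/4.5 — 2 2/3 stops narrower (darker).
Shutter speed: 1/4000 → 1/3200 → 1/2500 → 1/2000 → 1/1600 → 1/1250 → 1/1000 → 1/800 → 1/640 → 1/500 → 1/400 — 3 1/3 stops longer (brighter).
ISO: 4000 → 3200 → 2500 → 2000 → 1600 → 1250 → 1000 → 800 → 640 → 500 → 400 — 3 1/3 stops lower (darker).
Net: −2 2/3 +3 1/3 −3 1/3 = −2 2/3 stops.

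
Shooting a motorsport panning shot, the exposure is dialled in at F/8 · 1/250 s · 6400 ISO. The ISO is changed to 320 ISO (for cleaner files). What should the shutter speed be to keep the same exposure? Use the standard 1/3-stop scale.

1/13s

ISO: 6400 → 5000 → 4000 → 3200 → 2500 → 2000 → 1600 → 1250 → 1000 → 800 → 640 → 500 → 400 → 320 — 4 1/3 stops lower (darker).
Need 4 1/3 stops brighter from the shutter speed: 1/250 → 1/200 → 1/160 → 1/125 → 1/100 → 1/80 → 1/60 → 1/50 → 1/40 → 1/30 → 1/25 → 1/20 → 1/15 → 1/13.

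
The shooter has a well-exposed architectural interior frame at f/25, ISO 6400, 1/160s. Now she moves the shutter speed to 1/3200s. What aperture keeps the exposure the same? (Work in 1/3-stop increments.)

Shutter speed: 1/160 → 1/200 → 1/250 → 1/320 → 1/400 → 1/500 → 1/640 → 1/800 → 1/1000 → 1/1250 → 1/1600 → 1/2000 → 1/2500 → 1/3200 — 4 1/3 stops shorter (darker).
Need 4 1/3 stops brighter from the aperture: f/25 → f/22 → f/20 → f/18 → f/16 → f/14 → f/13 → f/11 → f/10 → f/9 → f/8 → f/7.1 → f/6.3 → f/5.6.

f/5.6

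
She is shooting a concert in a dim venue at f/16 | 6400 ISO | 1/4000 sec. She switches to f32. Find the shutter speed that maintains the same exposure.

Aperture: f/16 → f/22 → f/32 — 2 stops stopped down (darker).
Need 2 stops brighter from the shutter speed: 1/4000 → 1/2000 → 1/1000.

1/1000s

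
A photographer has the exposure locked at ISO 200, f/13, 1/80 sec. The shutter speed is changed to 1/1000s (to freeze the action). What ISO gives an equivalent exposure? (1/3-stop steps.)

Shutter speed: 1/80 → 1/100 → 1/125 → 1/160 → 1/200 → 1/250 → 1/320 → 1/400 → 1/500 → 1/640 → 1/800 → 1/1000 — 3 2/3 stops shorter (darker).
Need 3 2/3 stops brighter from the ISO: 200 → 250 → 320 → 400 → 500 → 640 → 800 → 1000 → 1250 → 1600 → 2000 → 2500.

ISO 2500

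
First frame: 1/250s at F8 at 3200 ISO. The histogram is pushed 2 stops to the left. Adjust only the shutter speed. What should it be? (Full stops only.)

Underexposed by 2 stops → need 2 stops brighter.
Shutter speed: 1/250 → 1/125 → 1/60.

1/60s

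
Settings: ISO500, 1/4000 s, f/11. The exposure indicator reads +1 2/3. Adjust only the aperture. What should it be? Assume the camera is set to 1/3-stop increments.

Overexposed by 1 2/3 stops → need 1 2/3 stops darker.
Aperture: f/11 → f/13 → f/14 → f/16 → f/18 → f/20.

f/20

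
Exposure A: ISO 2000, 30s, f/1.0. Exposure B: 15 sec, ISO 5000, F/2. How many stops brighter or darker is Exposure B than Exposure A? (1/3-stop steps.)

Aperture: f/1.0 → f/1.1 → f/1.2 → f/1.4 → f/1.6 → f/1.8 → f/2 — 2 stops narrower (darker).
Shutter speed: 30 → 25 → 20 → 15 — 1 stop shorter (darker).
ISO: 2000 → 2500 → 3200 → 4000 → 5000 — 1 1/3 stops higher (brighter).
Net: −2 −1 +1 1/3 = −1 2/3 stops.

1 2/3 stops darker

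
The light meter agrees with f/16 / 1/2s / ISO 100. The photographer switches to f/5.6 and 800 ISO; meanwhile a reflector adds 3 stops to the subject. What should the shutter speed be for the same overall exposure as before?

1/1000s

Scene light: 3 stops brighter.
Aperture: f/16 → f/11 → f/8 → f/5.6 — 3 stops wider (brighter).
ISO: 100 → 200 → 400 → 800 — 3 stops raised (brighter).
Net so far: 9 stops brighter. Shutter speed: 1/2 → 1/4 → 1/8 → 1/15 → 1/30 → 1/60 → 1/125 → 1/250 → 1/500 → 1/1000.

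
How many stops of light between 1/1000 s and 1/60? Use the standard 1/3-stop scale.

4 stops

1/1000 → 1/800 → 1/640 → 1/500 → 1/400 → 1/320 → 1/250 → 1/200 → 1/160 → 1/125 → 1/100 → 1/80 → 1/60 — count the steps: 12 third-stops = 4 stops.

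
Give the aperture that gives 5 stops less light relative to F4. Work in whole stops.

Aperture: f/4 → f/5.6 → f/8 → f/11 → f/16 → f/22 — 5 stops narrower (darker).

f/22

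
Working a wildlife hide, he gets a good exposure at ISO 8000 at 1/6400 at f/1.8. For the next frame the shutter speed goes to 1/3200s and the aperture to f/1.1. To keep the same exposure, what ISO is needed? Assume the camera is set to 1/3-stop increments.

Shutter speed: 1/6400 → 1/5000 → 1/4000 → 1/3200 — 1 stop longer (brighter).
Aperture: f/1.8 → f/1.6 → f/1.4 → f/1.2 → f/1.1 — 1 1/3 stops wider (brighter).
Net change so far: 2 1/3 stops brighter. Offset with the ISO: 8000 → 6400 → 5000 → 4000 → 3200 → 2500 → 2000 → 1600.

ISO 1600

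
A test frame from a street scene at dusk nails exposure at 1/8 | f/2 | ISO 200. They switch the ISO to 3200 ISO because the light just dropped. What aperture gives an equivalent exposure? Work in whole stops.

f/8

ISO: 200 → 400 → 800 → 1600 → 3200 — 4 stops higher (brighter).
Need 4 stops darker from the aperture: f/2 → f/2.8 → f/4 → f/5.6 → f/8.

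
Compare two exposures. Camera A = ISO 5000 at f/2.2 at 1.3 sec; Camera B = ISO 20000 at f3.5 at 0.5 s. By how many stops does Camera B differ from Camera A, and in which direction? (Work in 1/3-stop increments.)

Aperture: f/2.2 → f/2.5 → f/2.8 → f/3.2 → f/3.5 — 1 1/3 stops stopped down (darker).
Shutter speed: 1.3 → 1 → 0.8 → 0.6 → 0.5 — 1 1/3 stops shorter (darker).
ISO: 5000 → 6400 → 8000 → 10000 → 12800 → 16000 → 20000 — 2 stops raised (brighter).
Net: −1 1/3 −1 1/3 +2 = −2/3 stops.

2/3 stop darker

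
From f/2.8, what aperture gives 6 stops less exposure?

f/22

Aperture: f/2.8 → f/4 → f/5.6 → f/8 → f/11 → f/16 → f/22 — 6 stops narrower (darker).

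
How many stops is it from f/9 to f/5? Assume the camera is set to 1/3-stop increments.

f/9 → f/8 → f/7.1 → f/6.3 → f/5.6 → f/5 — count the steps: 5 third-stops = 1 2/3 stops.

1 2/3 stops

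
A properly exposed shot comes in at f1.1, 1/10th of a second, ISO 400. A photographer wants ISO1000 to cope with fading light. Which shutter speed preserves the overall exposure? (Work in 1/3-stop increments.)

1/25s

ISO: 400 → 500 → 640 → 800 → 1000 — 1 1/3 stops raised (brighter).
Need 1 1/3 stops darker from the shutter speed: 1/10 → 1/13 → 1/15 → 1/20 → 1/25.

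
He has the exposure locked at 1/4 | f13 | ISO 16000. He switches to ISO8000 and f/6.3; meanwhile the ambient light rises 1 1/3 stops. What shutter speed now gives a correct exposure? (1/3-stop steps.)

1/20s

Scene light: 1 1/3 stops brighter.
ISO: 16000 → 12800 → 10000 → 8000 — 1 stop dropped (darker).
Aperture: f/13 → f/11 → f/10 → f/9 → f/8 → f/7.1 → f/6.3 — 2 stops larger aperture (brighter).
Net so far: 2 1/3 stops brighter. Shutter speed: 1/4 → 1/5 → 1/6 → 1/8 → 1/10 → 1/13 → 1/15 → 1/20.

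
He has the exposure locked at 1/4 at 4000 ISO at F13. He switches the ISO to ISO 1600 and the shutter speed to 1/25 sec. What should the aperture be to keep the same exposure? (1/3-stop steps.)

ISO: 4000 → 3200 → 2500 → 2000 → 1600 — 1 1/3 stops dropped (darker).
Shutter speed: 1/4 → 1/5 → 1/6 → 1/8 → 1/10 → 1/13 → 1/15 → 1/20 → 1/25 — 2 2/3 stops shorter (darker).
Net change so far: 4 stops darker. Offset with the aperture: f/13 → f/11 → f/10 → f/9 → f/8 → f/7.1 → f/6.3 → f/5.6 → f/5 → f/4.5 → f/4 → f/3.5 → f/3.2.

f/3.2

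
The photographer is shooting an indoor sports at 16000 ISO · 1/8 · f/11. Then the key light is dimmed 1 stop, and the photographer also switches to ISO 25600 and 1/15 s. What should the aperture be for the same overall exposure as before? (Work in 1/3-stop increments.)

f/7.1

Scene light: 1 stop darker.
ISO: 16000 → 20000 → 25600 — 2/3 stop raised (brighter).
Shutter speed: 1/8 → 1/10 → 1/13 → 1/15 — 1 stop shorter (darker).
Net so far: 1 1/3 stops darker. Aperture: f/11 → f/10 → f/9 → f/8 → f/7.1.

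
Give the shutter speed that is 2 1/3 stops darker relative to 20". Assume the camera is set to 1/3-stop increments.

4 s

Shutter speed: 20 → 15 → 13 → 10 → 8 → 6 → 5 → 4 — 2 1/3 stops faster (darker).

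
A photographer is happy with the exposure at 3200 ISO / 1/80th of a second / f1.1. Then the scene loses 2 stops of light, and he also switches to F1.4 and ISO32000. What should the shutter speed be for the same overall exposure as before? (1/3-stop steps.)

Scene light: 2 stops darker.
Aperture: f/1.1 → f/1.2 → f/1.4 — 2/3 stop stopped down (darker).
ISO: 3200 → 4000 → 5000 → 6400 → 8000 → 10000 → 12800 → 16000 → 20000 → 25600 → 32000 — 3 1/3 stops raised (brighter).
Net so far: 2/3 stop brighter. Shutter speed: 1/80 → 1/100 → 1/125.

1/125s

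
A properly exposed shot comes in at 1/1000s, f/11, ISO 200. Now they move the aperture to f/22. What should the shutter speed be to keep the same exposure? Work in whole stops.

1/250s

Aperture: f/11 → f/16 → f/22 — 2 stops smaller aperture (darker).
Need 2 stops brighter from the shutter speed: 1/1000 → 1/500 → 1/250.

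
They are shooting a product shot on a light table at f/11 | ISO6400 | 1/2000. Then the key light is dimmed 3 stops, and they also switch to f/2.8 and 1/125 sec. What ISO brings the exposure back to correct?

ISO 200

Scene light: 3 stops darker.
Aperture: f/11 → f/8 → f/5.6 → f/4 → f/2.8 — 4 stops wider (brighter).
Shutter speed: 1/2000 → 1/1000 → 1/500 → 1/250 → 1/125 — 4 stops longer (brighter).
Net so far: 5 stops brighter. ISO: 6400 → 3200 → 1600 → 800 → 400 → 200.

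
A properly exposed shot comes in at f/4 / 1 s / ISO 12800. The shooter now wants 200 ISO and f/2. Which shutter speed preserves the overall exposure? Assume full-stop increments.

ISO: 12800 → 6400 → 3200 → 1600 → 800 → 400 → 200 — 6 stops dropped (darker).
Aperture: f/4 → f/2.8 → f/2 — 2 stops wider (brighter).
Net change so far: 4 stops darker. Offset with the shutter speed: 1 → 2 → 4 → 8 → 15.

15 s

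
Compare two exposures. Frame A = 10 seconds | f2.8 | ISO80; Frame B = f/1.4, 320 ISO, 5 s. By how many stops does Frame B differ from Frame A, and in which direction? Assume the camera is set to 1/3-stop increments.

Aperture: f/2.8 → f/2.5 → f/2.2 → f/2 → f/1.8 → f/1.6 → f/1.4 — 2 stops wider (brighter).
Shutter speed: 10 → 8 → 6 → 5 — 1 stop shorter (darker).
ISO: 80 → 100 → 125 → 160 → 200 → 250 → 320 — 2 stops higher (brighter).
Net: +2 −1 +2 = +3 stops.

3 stops brighter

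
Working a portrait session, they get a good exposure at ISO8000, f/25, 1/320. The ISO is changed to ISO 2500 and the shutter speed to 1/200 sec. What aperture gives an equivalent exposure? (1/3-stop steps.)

ISO: 8000 → 6400 → 5000 → 4000 → 3200 → 2500 — 1 2/3 stops lower (darker).
Shutter speed: 1/320 → 1/250 → 1/200 — 2/3 stop longer (brighter).
Net change so far: 1 stop darker. Offset with the aperture: f/25 → f/22 → f/20 → f/18.

f/18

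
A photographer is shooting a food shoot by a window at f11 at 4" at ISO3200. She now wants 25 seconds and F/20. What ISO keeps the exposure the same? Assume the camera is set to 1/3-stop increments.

Shutter speed: 4 → 5 → 6 → 8 → 10 → 13 → 15 → 20 → 25 — 2 2/3 stops longer (brighter).
Aperture: f/11 → f/13 → f/14 → f/16 → f/18 → f/20 — 1 2/3 stops stopped down (darker).
Net change so far: 1 stop brighter. Offset with the ISO: 3200 → 2500 → 2000 → 1600.

ISO 1600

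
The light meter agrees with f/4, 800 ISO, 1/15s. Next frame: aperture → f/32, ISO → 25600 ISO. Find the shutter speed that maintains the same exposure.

Aperture: f/4 → f/5.6 → f/8 → f/11 → f/16 → f/22 → f/32 — 6 stops narrower (darker).
ISO: 800 → 1600 → 3200 → 6400 → 12800 → 25600 — 5 stops raised (brighter).
Net change so far: 1 stop darker. Offset with the shutter speed: 1/15 → 1/8.

1/8s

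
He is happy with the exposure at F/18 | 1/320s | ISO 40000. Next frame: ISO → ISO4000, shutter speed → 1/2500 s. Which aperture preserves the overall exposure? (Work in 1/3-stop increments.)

ISO: 40000 → 32000 → 25600 → 20000 → 16000 → 12800 → 10000 → 8000 → 6400 → 5000 → 4000 — 3 1/3 stops lower (darker).
Shutter speed: 1/320 → 1/400 → 1/500 → 1/640 → 1/800 → 1/1000 → 1/1250 → 1/1600 → 1/2000 → 1/2500 — 3 stops faster (darker).
Net change so far: 6 1/3 stops darker. Offset with the aperture: f/18 → f/16 → f/14 → f/13 → f/11 → f/10 → f/9 → f/8 → f/7.1 → f/6.3 → f/5.6 → f/5 → f/4.5 → f/4 → f/3.5 → f/3.2 → f/2.8 → f/2.5 → f/2.2 → f/2.

f/2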